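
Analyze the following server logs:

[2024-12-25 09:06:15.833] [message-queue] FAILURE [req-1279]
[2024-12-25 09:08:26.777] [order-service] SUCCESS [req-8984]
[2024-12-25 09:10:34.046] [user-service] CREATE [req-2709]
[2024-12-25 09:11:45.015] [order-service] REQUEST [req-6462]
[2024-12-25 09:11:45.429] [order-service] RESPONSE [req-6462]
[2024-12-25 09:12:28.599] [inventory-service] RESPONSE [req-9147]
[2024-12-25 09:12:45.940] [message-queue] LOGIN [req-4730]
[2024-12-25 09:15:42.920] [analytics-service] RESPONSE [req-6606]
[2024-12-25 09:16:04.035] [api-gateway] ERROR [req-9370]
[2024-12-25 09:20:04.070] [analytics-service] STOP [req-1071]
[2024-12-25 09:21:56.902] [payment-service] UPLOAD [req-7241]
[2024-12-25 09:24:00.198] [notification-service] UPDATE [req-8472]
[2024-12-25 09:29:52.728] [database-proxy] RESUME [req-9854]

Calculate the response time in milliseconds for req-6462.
414

To calculate latency:

1. Find REQUEST with id req-6462: 2024-12-25 09:11:45.015
2. Find RESPONSE with id req-6462: 2024-12-25 09:11:45.429
3. Latency: 2024-12-25 09:11:45.429 - 2024-12-25 09:11:45.015 = 414ms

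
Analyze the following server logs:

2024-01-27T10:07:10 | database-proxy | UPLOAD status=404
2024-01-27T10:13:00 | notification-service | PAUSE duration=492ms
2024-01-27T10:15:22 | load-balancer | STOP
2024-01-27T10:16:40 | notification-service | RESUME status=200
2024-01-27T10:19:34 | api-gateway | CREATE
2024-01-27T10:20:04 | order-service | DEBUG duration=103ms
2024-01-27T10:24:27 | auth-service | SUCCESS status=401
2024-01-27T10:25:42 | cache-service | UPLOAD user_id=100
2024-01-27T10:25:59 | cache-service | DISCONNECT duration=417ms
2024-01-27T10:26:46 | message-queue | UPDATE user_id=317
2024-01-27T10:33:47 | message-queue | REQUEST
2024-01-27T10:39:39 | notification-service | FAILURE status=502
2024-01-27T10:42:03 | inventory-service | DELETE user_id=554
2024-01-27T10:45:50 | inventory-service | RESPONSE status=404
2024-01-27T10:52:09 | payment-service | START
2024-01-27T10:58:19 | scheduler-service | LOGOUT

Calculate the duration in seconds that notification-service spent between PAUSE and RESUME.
220

To calculate state duration:

1. Find PAUSE event for notification-service: 2024-01-27T10:13:00
2. Find RESUME event for notification-service: 2024-01-27T10:16:40
3. Calculate duration: 2024-01-27T10:16:40 - 2024-01-27T10:13:00 = 220 seconds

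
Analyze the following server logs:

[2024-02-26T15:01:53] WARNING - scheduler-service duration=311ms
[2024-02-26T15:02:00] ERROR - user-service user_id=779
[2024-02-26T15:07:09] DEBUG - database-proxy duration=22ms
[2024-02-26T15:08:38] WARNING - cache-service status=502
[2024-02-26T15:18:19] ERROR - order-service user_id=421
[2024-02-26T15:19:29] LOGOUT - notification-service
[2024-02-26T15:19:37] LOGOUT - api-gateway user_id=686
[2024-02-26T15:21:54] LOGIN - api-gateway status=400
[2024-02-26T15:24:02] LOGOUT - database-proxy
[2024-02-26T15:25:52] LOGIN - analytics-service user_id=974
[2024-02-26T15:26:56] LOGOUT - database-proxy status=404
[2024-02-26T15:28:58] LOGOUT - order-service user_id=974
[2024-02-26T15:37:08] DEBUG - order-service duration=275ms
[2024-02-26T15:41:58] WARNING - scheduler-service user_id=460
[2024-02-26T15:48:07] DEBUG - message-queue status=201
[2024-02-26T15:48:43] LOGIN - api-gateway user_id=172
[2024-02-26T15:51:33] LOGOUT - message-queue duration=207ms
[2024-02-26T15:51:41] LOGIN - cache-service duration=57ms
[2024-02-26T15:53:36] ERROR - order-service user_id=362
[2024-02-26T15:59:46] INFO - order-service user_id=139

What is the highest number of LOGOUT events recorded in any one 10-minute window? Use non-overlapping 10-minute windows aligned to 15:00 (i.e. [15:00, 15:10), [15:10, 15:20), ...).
3

To find the burst window:

1. Divide the log period into non-overlapping 10-minute windows starting at 15:00
2. Count LOGOUT events in each window
3. Find the window with maximum count
4. Maximum events in a window: 3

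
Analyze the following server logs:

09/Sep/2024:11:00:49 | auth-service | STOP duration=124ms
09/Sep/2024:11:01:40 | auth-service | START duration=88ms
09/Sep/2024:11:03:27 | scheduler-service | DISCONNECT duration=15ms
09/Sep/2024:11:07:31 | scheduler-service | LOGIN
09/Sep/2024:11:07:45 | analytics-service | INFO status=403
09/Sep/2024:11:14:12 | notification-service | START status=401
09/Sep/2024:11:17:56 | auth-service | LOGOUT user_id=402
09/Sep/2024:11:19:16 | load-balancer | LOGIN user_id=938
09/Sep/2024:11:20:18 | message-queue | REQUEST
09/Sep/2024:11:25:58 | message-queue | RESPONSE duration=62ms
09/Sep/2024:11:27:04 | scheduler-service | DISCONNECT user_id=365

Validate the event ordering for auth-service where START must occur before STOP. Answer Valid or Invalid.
Invalid

To validate ordering:

1. Required order: START → STOP
2. Rule: START must occur before STOP
3. Check actual order of events for auth-service
4. Result: Invalid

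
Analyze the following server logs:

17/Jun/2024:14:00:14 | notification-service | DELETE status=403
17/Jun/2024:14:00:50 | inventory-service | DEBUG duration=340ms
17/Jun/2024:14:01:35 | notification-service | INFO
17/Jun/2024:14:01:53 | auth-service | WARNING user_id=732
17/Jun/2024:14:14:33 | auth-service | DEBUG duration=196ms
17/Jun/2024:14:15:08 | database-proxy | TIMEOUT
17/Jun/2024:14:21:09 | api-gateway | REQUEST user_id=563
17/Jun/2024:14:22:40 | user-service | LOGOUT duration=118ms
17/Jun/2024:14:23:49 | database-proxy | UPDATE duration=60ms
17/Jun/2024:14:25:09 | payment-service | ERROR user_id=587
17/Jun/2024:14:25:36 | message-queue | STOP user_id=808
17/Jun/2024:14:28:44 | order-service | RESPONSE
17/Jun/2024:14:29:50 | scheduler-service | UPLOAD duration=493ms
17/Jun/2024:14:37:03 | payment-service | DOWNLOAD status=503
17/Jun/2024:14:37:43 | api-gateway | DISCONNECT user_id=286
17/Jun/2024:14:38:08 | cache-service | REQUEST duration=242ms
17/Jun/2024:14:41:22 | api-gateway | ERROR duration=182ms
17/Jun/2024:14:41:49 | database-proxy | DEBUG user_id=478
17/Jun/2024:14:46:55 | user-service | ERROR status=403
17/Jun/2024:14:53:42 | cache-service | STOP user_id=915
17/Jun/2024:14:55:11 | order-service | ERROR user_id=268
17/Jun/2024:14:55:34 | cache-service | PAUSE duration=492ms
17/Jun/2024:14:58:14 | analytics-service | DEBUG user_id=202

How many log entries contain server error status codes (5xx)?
1

To find matching entries:

1. Pattern to match: server error status codes (5xx)
2. Scan each log entry for the pattern
3. Count matches: 1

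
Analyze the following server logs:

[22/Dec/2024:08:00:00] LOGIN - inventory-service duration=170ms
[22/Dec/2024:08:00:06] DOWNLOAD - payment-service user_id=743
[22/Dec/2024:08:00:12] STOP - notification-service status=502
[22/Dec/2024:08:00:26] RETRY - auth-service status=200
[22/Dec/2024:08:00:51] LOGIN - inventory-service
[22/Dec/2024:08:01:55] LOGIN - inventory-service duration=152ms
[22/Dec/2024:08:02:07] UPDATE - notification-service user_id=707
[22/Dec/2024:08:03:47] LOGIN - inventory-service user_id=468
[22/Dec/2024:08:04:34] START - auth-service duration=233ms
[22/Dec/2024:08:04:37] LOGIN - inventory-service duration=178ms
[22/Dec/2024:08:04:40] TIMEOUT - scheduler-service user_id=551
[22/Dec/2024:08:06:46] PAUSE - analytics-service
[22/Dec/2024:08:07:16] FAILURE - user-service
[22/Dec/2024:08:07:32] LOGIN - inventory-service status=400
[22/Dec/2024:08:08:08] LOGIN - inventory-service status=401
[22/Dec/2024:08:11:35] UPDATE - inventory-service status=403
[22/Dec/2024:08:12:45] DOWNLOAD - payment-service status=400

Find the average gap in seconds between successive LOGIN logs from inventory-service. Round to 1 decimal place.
81.3

To calculate average interval:

1. Find all LOGIN events for inventory-service in order
2. Calculate time gaps between consecutive events
3. Compute mean of gaps: 488 / 6 = 81.3 seconds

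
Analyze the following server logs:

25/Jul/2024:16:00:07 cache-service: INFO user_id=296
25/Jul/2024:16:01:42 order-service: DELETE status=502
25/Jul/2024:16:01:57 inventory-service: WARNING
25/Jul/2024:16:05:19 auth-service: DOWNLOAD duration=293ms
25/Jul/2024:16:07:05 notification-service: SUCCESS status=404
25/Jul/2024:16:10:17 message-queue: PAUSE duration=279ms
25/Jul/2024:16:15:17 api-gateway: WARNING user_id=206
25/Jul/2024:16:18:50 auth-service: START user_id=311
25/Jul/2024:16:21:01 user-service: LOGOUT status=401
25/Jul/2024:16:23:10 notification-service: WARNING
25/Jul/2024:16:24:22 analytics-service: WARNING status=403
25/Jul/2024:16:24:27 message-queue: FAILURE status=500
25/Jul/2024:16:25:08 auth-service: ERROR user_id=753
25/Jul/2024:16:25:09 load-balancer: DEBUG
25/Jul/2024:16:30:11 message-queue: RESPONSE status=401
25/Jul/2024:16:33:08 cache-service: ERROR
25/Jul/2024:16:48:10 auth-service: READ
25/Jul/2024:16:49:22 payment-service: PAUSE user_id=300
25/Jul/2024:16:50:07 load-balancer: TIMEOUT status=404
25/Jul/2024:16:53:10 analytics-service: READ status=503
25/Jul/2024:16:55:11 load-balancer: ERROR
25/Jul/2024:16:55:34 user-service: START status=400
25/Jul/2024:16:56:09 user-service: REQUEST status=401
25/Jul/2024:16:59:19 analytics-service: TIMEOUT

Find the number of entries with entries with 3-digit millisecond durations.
2

To find matching entries:

1. Pattern to match: entries with 3-digit millisecond durations
2. Scan each log entry for the pattern
3. Count matches: 2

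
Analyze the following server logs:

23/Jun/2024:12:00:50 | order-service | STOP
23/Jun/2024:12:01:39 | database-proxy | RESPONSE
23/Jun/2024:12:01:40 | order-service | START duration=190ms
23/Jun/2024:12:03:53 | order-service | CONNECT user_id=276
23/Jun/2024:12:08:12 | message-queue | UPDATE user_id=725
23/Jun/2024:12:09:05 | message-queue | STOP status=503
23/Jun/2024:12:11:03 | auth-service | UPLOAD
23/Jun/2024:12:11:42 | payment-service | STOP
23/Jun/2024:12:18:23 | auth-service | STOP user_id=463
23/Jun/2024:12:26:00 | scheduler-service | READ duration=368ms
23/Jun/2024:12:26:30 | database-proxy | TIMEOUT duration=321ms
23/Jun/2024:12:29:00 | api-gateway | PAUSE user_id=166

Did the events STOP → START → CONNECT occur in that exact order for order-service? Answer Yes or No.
Yes

To verify sequence order:

1. Find all events in sequence STOP → START → CONNECT for order-service
2. Extract their timestamps
3. Check if timestamps are in ascending order
4. Result: Yes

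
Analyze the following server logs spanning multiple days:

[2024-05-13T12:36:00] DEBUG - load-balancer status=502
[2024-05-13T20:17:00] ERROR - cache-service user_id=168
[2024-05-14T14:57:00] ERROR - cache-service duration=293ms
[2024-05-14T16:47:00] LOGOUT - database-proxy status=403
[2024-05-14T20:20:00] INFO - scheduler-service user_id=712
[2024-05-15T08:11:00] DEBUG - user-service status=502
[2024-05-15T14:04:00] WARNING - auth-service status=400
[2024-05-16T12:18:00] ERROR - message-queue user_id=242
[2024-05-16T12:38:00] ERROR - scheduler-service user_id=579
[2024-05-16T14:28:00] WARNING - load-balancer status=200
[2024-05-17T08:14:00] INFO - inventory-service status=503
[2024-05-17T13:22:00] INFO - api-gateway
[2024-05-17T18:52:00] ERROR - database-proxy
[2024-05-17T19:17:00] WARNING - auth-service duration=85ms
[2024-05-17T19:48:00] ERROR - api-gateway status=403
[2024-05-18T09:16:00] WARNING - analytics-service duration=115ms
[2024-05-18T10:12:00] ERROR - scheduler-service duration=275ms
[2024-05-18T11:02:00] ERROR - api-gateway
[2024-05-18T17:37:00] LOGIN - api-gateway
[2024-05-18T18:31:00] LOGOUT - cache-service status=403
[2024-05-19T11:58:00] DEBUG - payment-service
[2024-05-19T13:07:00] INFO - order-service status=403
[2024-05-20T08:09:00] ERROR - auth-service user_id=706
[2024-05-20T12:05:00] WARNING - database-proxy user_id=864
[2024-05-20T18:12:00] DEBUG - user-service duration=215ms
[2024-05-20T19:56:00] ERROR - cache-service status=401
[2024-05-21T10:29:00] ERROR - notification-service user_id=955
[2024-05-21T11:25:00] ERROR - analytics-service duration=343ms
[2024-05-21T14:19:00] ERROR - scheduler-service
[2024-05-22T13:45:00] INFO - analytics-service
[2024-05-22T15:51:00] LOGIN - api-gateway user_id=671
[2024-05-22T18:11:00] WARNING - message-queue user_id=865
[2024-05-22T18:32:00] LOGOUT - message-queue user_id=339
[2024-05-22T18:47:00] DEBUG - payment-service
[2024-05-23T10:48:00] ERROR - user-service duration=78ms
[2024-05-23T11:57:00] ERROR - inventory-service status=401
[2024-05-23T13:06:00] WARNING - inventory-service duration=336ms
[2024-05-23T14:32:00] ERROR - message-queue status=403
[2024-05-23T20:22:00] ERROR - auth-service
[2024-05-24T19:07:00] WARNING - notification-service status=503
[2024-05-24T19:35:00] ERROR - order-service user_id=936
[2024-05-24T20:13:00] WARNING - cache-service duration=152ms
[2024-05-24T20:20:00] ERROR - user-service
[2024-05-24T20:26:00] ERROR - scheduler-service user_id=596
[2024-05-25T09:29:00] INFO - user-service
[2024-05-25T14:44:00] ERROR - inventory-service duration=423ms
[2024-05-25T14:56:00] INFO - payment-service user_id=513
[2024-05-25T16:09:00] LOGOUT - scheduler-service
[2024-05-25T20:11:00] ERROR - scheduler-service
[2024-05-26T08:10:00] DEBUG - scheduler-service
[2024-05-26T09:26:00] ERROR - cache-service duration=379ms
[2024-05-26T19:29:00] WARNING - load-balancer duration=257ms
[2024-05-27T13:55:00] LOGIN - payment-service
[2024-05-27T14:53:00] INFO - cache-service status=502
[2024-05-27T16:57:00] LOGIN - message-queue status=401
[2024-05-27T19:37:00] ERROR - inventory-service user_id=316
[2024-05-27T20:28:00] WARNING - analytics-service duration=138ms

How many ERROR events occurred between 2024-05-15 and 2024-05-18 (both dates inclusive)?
6

To filter by date range:

1. Date range: 2024-05-15 through 2024-05-18, both dates inclusive
2. Filter for ERROR events whose date falls in this range
3. Count matching events: 6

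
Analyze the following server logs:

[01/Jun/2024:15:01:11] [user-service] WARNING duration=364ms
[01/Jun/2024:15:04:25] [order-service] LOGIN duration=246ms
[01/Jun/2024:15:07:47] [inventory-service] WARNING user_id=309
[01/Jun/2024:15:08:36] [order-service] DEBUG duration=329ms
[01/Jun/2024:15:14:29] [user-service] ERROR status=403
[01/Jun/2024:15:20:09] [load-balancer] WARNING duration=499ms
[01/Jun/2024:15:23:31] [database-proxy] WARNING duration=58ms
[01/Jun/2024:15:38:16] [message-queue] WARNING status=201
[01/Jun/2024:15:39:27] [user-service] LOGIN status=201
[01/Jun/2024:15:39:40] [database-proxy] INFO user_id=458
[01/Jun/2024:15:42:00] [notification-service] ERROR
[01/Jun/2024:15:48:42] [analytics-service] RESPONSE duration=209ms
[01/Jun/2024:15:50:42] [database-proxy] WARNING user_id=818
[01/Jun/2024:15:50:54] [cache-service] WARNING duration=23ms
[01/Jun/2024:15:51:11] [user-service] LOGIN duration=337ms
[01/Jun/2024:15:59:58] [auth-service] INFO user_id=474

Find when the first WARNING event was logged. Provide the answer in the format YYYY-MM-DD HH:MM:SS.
2024-06-01 15:01:11

To find the first event:

1. Filter for all WARNING events
2. Sort by timestamp
3. Select the first one
4. Timestamp: 2024-06-01 15:01:11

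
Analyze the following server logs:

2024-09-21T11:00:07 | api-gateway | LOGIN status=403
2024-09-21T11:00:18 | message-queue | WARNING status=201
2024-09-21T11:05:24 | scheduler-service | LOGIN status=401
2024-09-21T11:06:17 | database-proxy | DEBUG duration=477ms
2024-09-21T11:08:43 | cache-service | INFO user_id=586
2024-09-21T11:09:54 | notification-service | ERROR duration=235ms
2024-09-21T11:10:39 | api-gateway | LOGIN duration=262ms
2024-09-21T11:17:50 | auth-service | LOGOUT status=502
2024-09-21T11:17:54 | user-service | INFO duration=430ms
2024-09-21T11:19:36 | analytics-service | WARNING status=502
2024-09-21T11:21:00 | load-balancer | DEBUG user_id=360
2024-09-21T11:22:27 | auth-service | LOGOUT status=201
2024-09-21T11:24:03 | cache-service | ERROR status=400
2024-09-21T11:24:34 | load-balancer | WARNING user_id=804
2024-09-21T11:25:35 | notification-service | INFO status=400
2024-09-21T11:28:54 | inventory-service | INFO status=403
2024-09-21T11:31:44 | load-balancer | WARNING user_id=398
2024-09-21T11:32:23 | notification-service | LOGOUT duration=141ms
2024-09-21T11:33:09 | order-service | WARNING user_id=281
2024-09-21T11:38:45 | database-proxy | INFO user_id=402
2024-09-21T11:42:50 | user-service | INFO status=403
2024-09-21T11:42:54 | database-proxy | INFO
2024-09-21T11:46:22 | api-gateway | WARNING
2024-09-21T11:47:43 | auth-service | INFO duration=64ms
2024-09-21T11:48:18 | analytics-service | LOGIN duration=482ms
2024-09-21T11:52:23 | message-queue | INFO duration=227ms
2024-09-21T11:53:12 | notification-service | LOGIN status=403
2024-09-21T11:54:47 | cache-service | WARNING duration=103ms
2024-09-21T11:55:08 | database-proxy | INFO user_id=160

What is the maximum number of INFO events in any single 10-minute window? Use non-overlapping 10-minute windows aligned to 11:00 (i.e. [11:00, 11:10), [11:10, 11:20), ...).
3

To find the burst window:

1. Divide the log period into non-overlapping 10-minute windows starting at 11:00
2. Count INFO events in each window
3. Find the window with maximum count
4. Maximum events in a window: 3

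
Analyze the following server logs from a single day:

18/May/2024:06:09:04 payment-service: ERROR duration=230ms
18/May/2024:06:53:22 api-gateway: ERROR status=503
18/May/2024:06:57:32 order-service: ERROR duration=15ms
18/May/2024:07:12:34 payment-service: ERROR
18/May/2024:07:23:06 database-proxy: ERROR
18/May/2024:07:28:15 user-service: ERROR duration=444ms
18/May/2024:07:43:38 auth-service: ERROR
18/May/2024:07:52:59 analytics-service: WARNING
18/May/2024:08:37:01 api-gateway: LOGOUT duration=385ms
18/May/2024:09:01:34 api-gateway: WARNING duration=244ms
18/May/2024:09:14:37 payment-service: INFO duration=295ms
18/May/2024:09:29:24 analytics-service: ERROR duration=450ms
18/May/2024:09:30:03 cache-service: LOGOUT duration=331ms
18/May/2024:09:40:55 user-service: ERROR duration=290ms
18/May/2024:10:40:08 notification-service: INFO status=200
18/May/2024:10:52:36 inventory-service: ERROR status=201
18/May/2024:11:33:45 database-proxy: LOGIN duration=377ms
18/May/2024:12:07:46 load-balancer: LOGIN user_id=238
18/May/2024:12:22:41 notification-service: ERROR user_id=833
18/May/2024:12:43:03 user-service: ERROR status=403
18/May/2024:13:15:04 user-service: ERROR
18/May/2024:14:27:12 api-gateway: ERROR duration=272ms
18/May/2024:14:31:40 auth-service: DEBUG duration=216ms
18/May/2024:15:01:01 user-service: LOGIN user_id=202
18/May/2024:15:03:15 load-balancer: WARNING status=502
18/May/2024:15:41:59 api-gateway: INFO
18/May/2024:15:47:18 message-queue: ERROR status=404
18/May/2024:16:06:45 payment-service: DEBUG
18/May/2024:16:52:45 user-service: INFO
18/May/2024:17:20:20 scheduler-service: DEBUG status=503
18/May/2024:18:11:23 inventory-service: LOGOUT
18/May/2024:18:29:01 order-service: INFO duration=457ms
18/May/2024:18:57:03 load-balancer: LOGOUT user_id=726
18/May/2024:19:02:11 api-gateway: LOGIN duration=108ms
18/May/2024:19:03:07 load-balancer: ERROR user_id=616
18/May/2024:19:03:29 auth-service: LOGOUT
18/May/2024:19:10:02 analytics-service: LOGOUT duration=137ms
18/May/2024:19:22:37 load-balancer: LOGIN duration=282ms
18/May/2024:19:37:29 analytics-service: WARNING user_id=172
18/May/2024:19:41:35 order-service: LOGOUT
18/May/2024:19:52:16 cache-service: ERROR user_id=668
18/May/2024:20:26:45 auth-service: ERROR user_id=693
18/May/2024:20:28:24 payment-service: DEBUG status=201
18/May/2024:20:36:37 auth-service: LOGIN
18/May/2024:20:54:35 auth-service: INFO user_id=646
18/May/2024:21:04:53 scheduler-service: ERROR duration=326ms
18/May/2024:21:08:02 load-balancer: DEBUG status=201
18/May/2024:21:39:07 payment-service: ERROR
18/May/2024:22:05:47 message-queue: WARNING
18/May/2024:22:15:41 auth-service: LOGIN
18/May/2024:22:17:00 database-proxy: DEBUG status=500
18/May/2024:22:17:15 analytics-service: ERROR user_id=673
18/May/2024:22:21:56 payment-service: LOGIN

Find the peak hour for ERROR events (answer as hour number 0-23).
7

To find the peak hour:

1. Group all ERROR events by hour
2. Count events in each hour
3. Find hour with maximum count
4. Peak hour: 7 (with 4 events)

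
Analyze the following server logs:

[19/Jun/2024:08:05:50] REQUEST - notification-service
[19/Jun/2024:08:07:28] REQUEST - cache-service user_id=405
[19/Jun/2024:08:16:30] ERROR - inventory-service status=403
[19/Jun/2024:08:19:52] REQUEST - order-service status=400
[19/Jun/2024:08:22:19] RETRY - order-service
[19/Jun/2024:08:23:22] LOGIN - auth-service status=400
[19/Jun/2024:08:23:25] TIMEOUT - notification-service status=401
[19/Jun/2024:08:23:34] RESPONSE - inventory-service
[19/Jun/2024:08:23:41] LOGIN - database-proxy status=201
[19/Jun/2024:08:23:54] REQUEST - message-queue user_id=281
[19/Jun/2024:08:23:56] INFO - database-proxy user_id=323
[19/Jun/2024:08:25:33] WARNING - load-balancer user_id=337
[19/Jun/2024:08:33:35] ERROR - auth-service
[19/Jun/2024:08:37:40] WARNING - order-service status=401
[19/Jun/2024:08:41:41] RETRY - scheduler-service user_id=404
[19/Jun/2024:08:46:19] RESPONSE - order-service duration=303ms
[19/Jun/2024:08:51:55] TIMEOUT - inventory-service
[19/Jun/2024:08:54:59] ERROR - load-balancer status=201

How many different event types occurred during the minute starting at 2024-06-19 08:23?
5

To count unique event types:

1. Filter events in the minute starting at 2024-06-19 08:23
2. Extract event types from matching entries
3. Count unique types: 5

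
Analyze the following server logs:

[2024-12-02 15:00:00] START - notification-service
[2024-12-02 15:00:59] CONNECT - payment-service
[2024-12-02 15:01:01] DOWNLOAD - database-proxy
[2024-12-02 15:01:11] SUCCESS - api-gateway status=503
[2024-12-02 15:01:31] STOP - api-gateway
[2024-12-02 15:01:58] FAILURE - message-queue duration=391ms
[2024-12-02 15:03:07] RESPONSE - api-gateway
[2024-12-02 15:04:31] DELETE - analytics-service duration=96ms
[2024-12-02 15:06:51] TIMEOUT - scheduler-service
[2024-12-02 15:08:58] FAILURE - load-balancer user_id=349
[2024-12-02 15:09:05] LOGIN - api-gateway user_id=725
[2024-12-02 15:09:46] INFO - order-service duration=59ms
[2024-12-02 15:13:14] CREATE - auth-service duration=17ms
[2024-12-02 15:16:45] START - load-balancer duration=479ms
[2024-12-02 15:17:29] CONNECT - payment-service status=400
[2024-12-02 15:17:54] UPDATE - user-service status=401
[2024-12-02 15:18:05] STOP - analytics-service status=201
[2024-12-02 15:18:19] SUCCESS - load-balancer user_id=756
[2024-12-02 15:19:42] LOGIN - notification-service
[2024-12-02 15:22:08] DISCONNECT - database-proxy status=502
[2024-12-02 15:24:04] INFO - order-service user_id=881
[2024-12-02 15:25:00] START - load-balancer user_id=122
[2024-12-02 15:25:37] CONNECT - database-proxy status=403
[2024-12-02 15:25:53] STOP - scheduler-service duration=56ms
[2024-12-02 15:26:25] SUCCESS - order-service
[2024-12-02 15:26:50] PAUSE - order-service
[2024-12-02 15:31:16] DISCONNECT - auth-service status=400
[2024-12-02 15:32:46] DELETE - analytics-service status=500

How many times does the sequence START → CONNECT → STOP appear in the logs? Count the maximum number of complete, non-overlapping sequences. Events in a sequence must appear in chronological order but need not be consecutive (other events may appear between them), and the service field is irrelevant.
3

To count sequences:

1. Look for pattern: START → CONNECT → STOP
2. Greedily scan the log in chronological order, matching each sequence element in turn (ignoring service)
3. Each time the full pattern completes, increment the count and restart matching from the next event
4. Complete non-overlapping sequences found: 3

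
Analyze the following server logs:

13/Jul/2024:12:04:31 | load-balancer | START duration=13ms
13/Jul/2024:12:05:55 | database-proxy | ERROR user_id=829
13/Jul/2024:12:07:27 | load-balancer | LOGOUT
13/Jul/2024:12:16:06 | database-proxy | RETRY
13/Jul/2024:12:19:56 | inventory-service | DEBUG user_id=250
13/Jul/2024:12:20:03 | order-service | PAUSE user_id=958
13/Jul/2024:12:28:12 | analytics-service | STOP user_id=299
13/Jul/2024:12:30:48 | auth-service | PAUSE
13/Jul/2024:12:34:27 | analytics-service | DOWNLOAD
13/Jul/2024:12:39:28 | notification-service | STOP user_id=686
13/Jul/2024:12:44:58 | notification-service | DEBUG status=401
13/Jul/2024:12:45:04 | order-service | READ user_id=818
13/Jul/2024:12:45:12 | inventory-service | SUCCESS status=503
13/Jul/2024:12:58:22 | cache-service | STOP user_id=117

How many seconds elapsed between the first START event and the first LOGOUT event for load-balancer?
176

To find the time between events:

1. Locate the first START event for load-balancer: 13/Jul/2024:12:04:31
2. Locate the first LOGOUT event for load-balancer: 13/Jul/2024:12:07:27
3. Calculate the difference: 13/Jul/2024:12:07:27 - 13/Jul/2024:12:04:31 = 176 seconds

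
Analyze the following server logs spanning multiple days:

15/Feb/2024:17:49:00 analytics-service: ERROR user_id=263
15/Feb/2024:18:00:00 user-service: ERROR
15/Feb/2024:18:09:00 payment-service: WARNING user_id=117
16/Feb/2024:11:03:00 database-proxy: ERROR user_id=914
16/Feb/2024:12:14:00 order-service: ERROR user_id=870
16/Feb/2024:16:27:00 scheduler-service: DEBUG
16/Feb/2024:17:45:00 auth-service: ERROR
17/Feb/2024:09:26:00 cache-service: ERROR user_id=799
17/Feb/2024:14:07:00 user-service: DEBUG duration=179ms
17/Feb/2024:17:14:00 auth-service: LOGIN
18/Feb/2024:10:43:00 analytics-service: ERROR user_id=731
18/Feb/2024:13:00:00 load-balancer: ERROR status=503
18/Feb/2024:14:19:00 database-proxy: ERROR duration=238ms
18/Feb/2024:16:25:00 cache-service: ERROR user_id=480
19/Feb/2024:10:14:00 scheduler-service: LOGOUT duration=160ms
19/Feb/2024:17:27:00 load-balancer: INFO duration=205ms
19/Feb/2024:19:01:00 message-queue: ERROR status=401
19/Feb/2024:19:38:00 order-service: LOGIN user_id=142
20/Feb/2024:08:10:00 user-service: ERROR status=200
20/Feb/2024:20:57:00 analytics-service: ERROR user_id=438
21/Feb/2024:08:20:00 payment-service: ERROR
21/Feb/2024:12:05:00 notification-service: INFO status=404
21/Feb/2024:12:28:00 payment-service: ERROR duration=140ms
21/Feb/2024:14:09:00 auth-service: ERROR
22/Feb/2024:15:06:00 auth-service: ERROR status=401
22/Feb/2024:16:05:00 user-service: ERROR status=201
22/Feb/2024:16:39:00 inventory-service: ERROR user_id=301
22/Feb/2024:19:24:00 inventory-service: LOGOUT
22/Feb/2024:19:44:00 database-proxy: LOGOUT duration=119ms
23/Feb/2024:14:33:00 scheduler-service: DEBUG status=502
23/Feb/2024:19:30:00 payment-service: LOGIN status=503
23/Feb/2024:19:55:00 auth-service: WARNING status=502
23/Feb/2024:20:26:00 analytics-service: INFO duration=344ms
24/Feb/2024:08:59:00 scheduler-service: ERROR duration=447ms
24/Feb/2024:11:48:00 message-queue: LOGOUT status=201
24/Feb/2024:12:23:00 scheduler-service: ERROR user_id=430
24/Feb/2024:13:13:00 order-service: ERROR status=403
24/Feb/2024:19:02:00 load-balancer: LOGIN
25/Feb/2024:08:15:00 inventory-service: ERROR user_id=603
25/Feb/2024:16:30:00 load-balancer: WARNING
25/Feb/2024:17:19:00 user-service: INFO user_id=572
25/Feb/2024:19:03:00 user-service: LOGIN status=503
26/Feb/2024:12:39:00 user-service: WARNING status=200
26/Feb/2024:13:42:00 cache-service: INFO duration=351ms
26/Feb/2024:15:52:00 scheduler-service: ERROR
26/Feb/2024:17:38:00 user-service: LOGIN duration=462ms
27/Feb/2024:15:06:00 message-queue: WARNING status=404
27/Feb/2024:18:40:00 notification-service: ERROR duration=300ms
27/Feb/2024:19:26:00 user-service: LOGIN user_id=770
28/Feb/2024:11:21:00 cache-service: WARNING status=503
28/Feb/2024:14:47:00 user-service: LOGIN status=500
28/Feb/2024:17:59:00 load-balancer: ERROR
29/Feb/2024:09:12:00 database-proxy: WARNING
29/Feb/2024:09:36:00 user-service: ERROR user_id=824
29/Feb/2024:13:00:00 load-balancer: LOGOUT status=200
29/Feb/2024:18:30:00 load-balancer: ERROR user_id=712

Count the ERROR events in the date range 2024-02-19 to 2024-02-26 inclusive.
14

To filter by date range:

1. Date range: 2024-02-19 through 2024-02-26, both dates inclusive
2. Filter for ERROR events whose date falls in this range
3. Count matching events: 14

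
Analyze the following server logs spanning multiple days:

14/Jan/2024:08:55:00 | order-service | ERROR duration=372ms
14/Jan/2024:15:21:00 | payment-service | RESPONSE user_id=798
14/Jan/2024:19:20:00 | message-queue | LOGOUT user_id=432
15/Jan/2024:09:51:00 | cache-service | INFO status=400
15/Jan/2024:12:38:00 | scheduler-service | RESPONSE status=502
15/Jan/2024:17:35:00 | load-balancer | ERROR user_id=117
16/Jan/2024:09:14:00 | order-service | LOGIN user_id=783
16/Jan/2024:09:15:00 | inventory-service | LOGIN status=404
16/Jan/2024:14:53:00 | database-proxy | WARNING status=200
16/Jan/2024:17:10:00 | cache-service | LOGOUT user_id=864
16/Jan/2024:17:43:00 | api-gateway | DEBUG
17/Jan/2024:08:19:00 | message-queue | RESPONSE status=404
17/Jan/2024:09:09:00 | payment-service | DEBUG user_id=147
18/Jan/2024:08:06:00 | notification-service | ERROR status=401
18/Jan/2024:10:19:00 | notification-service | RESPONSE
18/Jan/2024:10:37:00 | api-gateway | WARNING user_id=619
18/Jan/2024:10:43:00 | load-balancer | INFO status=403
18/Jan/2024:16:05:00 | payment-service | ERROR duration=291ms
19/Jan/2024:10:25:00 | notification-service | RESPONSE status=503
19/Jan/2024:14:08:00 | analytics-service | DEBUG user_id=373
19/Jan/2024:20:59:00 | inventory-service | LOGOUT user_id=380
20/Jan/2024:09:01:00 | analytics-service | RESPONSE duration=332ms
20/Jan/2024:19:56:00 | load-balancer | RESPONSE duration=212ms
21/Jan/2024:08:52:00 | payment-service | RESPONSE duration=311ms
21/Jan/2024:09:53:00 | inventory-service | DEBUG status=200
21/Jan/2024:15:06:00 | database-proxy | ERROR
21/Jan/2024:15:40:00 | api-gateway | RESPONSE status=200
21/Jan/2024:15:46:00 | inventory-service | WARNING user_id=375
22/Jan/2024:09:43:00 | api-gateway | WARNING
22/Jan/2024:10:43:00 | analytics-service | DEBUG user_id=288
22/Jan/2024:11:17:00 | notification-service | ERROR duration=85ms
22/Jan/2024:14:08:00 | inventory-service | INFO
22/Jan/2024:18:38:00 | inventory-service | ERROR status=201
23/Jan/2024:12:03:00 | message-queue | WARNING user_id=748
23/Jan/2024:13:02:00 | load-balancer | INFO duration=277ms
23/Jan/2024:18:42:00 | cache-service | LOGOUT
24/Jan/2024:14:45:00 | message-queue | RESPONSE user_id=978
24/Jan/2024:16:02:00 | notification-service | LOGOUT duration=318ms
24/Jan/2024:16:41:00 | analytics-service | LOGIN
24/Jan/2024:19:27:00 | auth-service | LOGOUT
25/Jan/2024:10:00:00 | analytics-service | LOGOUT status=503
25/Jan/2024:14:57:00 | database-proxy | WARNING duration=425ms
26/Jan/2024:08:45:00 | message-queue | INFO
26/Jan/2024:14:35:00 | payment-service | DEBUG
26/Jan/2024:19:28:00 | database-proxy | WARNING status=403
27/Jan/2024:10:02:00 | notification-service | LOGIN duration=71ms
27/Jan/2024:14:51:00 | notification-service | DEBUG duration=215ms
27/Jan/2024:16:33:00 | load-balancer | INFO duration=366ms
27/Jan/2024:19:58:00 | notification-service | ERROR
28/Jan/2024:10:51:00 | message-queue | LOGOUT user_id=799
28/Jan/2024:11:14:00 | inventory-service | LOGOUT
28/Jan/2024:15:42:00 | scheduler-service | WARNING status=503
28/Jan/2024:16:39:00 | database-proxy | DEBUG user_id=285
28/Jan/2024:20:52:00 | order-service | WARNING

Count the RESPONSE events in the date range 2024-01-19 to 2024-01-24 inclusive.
6

To filter by date range:

1. Date range: 2024-01-19 through 2024-01-24, both dates inclusive
2. Filter for RESPONSE events whose date falls in this range
3. Count matching events: 6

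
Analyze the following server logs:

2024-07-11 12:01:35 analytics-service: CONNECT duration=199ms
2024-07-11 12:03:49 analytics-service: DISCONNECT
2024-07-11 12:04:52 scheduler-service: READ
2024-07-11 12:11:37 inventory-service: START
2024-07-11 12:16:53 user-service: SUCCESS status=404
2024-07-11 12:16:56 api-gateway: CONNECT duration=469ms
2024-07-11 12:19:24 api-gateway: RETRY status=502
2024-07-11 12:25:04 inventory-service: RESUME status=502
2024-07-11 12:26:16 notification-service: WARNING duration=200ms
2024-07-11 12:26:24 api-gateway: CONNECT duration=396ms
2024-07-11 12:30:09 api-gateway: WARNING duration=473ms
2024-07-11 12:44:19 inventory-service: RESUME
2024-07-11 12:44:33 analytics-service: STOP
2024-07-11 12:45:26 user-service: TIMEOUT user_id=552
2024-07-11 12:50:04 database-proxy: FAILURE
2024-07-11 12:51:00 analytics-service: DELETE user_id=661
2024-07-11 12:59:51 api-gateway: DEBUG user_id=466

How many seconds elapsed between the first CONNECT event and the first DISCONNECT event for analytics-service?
134

To find the time between events:

1. Locate the first CONNECT event for analytics-service: 2024-07-11 12:01:35
2. Locate the first DISCONNECT event for analytics-service: 2024-07-11 12:03:49
3. Calculate the difference: 2024-07-11 12:03:49 - 2024-07-11 12:01:35 = 134 seconds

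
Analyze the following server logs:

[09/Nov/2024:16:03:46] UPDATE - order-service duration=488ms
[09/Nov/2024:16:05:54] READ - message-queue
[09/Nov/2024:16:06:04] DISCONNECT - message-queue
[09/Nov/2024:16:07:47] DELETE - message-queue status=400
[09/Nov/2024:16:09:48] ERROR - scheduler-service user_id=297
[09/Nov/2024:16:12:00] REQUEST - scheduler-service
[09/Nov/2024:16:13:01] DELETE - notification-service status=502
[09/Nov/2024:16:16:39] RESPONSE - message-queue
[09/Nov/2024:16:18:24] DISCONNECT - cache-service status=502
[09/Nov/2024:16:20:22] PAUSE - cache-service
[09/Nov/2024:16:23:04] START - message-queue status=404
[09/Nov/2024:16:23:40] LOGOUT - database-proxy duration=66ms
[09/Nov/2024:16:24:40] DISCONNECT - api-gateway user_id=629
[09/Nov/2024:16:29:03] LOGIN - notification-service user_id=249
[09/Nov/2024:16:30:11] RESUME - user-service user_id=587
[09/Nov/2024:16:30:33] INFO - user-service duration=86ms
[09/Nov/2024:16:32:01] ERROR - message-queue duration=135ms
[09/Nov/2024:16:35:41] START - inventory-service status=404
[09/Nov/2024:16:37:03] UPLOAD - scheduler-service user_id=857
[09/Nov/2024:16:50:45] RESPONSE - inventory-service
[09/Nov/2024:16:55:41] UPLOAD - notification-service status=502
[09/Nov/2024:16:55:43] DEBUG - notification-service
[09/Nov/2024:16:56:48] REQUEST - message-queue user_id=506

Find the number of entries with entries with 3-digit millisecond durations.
2

To find matching entries:

1. Pattern to match: entries with 3-digit millisecond durations
2. Scan each log entry for the pattern
3. Count matches: 2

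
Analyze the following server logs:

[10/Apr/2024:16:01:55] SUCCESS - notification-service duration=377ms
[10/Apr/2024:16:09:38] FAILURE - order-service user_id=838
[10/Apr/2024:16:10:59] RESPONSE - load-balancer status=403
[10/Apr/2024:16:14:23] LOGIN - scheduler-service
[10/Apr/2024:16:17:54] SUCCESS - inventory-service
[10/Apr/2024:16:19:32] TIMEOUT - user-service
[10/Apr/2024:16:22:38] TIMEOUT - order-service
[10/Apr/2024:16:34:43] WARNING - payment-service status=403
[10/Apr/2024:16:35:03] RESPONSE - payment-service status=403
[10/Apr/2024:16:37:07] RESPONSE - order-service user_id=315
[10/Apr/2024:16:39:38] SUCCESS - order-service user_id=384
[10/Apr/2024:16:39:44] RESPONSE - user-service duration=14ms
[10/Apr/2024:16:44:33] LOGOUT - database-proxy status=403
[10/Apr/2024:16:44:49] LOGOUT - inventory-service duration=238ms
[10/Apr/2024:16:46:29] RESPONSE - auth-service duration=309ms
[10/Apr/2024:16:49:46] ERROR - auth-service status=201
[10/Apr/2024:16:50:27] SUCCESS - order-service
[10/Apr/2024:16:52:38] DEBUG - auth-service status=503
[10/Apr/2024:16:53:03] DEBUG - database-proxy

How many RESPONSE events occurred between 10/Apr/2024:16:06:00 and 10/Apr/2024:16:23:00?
1

To count events in the time window:

1. Window boundaries: 10/Apr/2024:16:06:00 to 10/Apr/2024:16:23:00
2. Filter for RESPONSE events within this window
3. Count matching events: 1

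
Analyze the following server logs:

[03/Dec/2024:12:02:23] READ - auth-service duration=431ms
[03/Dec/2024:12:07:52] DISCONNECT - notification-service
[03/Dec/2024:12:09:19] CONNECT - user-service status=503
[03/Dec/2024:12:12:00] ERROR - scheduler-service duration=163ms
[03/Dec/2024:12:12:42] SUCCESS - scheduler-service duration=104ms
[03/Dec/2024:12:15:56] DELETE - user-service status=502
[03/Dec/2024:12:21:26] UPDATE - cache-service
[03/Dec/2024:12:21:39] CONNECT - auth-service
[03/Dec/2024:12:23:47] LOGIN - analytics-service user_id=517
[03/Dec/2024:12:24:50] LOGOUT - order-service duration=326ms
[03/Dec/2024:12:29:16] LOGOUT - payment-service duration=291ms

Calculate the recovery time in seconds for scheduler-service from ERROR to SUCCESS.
42

To calculate recovery time:

1. Find ERROR event for scheduler-service: 03/Dec/2024:12:12:00
2. Find next SUCCESS event for scheduler-service: 03/Dec/2024:12:12:42
3. Recovery time: 03/Dec/2024:12:12:42 - 03/Dec/2024:12:12:00 = 42 seconds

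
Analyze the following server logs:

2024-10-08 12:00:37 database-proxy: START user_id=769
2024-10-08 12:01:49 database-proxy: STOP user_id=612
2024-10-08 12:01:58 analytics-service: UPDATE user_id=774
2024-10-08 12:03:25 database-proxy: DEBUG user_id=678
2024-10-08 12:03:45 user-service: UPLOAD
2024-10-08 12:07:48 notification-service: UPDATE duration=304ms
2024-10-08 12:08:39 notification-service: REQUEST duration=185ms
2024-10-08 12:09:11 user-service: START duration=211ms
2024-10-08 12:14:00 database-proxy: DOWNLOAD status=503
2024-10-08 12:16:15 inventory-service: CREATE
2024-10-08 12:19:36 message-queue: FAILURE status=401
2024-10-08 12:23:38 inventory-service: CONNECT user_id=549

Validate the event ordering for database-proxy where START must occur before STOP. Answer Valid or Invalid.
Valid

To validate ordering:

1. Required order: START → STOP
2. Rule: START must occur before STOP
3. Check actual order of events for database-proxy
4. Result: Valid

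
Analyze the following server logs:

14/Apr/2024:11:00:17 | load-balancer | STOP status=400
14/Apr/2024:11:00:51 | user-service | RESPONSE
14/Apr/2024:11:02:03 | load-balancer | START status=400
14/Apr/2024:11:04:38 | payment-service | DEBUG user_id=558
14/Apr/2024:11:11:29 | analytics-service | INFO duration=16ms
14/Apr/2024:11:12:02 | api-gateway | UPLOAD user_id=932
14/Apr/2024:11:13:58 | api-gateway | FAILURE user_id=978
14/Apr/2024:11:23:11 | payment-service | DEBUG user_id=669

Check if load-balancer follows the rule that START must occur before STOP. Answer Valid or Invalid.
Invalid

To validate ordering:

1. Required order: START → STOP
2. Rule: START must occur before STOP
3. Check actual order of events for load-balancer
4. Result: Invalid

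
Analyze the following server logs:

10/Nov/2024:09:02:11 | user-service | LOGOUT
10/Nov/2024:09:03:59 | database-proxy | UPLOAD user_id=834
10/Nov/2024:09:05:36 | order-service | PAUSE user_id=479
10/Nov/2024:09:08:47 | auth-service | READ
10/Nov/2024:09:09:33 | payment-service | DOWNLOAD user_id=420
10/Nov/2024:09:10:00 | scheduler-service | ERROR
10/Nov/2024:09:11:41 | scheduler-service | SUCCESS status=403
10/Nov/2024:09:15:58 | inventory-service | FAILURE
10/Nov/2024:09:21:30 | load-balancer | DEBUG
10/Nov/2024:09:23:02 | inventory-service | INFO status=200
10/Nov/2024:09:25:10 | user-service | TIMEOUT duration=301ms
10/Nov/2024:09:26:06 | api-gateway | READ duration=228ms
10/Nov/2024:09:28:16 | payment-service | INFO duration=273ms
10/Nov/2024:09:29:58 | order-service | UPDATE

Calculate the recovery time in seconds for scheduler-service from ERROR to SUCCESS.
101

To calculate recovery time:

1. Find ERROR event for scheduler-service: 10/Nov/2024:09:10:00
2. Find next SUCCESS event for scheduler-service: 10/Nov/2024:09:11:41
3. Recovery time: 10/Nov/2024:09:11:41 - 10/Nov/2024:09:10:00 = 101 seconds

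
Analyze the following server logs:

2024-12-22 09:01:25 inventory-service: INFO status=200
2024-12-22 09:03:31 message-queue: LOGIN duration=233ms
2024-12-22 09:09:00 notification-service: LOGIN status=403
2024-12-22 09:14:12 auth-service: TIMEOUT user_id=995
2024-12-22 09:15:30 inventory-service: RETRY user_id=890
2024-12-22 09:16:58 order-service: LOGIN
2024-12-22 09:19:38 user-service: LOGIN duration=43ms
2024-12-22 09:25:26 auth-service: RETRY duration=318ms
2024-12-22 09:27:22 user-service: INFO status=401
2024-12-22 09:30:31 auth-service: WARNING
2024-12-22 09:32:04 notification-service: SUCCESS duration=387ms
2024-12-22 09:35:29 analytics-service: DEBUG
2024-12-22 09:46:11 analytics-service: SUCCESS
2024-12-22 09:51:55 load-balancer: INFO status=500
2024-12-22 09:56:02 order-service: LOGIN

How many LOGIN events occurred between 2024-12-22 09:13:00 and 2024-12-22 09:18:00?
1

To count events in the time window:

1. Window boundaries: 2024-12-22 09:13:00 to 2024-12-22 09:18:00
2. Filter for LOGIN events within this window
3. Count matching events: 1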